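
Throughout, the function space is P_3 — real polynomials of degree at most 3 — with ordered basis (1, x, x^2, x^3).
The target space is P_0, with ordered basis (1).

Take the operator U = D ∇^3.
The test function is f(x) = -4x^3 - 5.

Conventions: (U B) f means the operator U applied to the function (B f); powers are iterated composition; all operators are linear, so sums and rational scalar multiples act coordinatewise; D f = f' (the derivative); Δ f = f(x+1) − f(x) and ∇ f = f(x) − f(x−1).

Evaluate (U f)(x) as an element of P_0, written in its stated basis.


∇ f = -12x^2 + 12x - 4
∇ ∇ f = -24x + 24
∇ ∇ ∇ f = -24
D ∇^3 f = 0

the image equals g(x) = 0


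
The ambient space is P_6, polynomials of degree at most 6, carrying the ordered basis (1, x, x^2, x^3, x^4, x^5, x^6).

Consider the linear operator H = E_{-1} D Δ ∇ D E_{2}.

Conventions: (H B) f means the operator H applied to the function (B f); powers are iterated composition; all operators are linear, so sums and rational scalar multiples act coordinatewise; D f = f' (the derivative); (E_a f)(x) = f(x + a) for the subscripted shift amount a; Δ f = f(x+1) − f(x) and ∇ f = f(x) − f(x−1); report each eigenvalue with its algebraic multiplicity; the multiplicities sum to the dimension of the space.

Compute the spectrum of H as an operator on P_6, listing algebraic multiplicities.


image of 1: 0
image of x: 0
image of x^2: 0
image of x^3: 0
image of x^4: 24
image of x^5: 120x + 120
image of x^6: 360x^2 + 720x + 420
the matrix is upper triangular; its diagonal is (0, 0, 0, 0, 0, 0, 0)
for a triangular matrix the eigenvalues are the diagonal entries, with algebraic multiplicity their repetition count

λ = 0 (multiplicity 7)


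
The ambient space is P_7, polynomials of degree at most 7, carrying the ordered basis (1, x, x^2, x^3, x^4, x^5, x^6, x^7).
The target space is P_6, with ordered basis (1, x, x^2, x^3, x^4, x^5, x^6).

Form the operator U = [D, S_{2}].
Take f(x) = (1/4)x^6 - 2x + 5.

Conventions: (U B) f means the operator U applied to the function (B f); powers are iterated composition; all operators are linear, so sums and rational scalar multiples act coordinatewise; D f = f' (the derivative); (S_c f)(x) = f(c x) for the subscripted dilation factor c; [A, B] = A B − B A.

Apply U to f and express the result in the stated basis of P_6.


the result is g(x) = 48x^5 - 2

S_{2} f = 16x^6 - 4x + 5
D S_{2} f = 96x^5 - 4
D f = (3/2)x^5 - 2
S_{2} D f = 48x^5 - 2
[D, S_{2}] f = 48x^5 - 2


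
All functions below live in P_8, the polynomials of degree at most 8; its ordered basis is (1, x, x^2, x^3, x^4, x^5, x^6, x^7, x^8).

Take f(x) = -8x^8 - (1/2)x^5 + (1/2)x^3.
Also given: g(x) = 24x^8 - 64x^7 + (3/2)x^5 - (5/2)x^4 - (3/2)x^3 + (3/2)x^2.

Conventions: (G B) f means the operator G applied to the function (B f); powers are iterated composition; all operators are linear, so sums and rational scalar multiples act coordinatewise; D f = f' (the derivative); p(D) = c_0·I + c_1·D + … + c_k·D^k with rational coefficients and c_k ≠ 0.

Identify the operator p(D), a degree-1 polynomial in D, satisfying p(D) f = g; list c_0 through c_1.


D^0 f = -8x^8 - (1/2)x^5 + (1/2)x^3
D^1 f = -64x^7 - (5/2)x^4 + (3/2)x^2
matching coefficients of g against c_0 f + c_1 Df + … from the top degree down determines the c_i
solution: c_0 = -3, c_1 = 1

p(D) = -3·I + D, i.e. c_0 = -3, c_1 = 1


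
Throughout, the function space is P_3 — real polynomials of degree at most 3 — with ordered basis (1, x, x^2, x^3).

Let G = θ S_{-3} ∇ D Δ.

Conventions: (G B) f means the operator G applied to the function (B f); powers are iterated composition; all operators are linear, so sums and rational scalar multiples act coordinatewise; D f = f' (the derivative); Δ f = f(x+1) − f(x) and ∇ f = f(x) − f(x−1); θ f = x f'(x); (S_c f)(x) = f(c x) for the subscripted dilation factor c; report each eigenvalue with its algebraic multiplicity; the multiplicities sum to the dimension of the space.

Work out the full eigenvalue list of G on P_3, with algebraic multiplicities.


image of 1: 0
image of x: 0
image of x^2: 0
image of x^3: 0
the matrix is upper triangular; its diagonal is (0, 0, 0, 0)
for a triangular matrix the eigenvalues are the diagonal entries, with algebraic multiplicity their repetition count

λ = 0 (multiplicity 4)


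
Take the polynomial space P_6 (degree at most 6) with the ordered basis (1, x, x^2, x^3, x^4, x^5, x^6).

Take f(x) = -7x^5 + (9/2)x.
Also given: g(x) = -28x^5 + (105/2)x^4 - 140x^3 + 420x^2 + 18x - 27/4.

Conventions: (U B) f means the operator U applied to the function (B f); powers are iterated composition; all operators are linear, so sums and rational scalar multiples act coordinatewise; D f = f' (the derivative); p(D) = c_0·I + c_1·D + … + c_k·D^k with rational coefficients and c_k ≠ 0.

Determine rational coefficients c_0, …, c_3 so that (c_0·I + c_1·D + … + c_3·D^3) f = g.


p(D) = 4·I − (3/2)·D + D^2 − D^3, i.e. c_0 = 4, c_1 = -3/2, c_2 = 1, c_3 = -1

D^0 f = -7x^5 + (9/2)x
D^1 f = -35x^4 + 9/2
D^2 f = -140x^3
D^3 f = -420x^2
matching coefficients of g against c_0 f + c_1 Df + … from the top degree down determines the c_i
solution: c_0 = 4, c_1 = -3/2, c_2 = 1, c_3 = -1


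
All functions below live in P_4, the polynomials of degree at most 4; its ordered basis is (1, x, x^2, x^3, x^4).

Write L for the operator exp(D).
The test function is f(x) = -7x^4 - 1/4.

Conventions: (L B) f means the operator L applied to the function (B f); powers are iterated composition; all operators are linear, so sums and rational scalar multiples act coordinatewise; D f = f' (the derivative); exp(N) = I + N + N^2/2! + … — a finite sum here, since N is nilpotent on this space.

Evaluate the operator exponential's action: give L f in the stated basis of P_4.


the image equals g(x) = -7x^4 - 28x^3 - 42x^2 - 28x - 29/4

order-1 term: -28x^3
order-2 term: -42x^2
order-3 term: -28x
order-4 term: -7
the series for exp(D) f terminates at order 4
exp(D) f = -7x^4 - 28x^3 - 42x^2 - 28x - 29/4


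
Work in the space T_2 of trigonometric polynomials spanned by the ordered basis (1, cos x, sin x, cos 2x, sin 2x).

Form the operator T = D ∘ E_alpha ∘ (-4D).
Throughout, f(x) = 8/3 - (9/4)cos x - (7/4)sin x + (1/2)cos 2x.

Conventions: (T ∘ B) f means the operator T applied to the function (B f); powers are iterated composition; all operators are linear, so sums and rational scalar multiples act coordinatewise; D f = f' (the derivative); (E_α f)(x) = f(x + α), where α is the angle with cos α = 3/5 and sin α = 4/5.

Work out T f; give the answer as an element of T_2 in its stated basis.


D f = -(7/4)cos x + (9/4)sin x - sin 2x
(-4D) f = 7cos x - 9sin x + 4sin 2x
E_alpha (-4D) f = -3cos x - 11sin x + (96/25)cos 2x - (28/25)sin 2x
D E_alpha (-4D) f = -11cos x + 3sin x - (56/25)cos 2x - (192/25)sin 2x

the result is g(x) = -11cos x + 3sin x - (56/25)cos 2x - (192/25)sin 2x


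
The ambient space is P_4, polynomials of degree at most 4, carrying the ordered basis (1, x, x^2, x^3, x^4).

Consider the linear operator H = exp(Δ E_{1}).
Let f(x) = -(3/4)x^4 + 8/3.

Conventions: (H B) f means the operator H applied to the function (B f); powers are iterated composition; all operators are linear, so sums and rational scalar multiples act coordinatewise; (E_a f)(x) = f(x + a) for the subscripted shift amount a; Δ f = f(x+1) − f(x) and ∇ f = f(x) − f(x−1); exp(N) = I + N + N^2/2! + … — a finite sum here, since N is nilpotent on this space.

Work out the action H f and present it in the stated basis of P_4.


the result is g(x) = -(3/4)x^4 - 3x^3 - 18x^2 - 51x - 769/12

order-1 term: -3x^3 - (27/2)x^2 - 21x - 45/4
order-2 term: -(9/2)x^2 - 27x - 165/4
order-3 term: -3x - 27/2
order-4 term: -3/4
the series for exp(Δ E_{1}) f terminates at order 4
exp(Δ E_{1}) f = -(3/4)x^4 - 3x^3 - 18x^2 - 51x - 769/12


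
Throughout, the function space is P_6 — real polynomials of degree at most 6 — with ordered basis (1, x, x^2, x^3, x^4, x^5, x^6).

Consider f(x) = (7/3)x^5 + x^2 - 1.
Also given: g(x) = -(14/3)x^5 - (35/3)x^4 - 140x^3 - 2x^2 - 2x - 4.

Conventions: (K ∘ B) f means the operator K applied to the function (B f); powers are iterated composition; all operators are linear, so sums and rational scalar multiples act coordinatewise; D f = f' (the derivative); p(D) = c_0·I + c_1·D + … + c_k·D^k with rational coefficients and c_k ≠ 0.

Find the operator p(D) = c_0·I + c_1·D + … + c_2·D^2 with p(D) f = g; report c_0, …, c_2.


p(D) = -2·I − D − 3·D^2, i.e. c_0 = -2, c_1 = -1, c_2 = -3

D^0 f = (7/3)x^5 + x^2 - 1
D^1 f = (35/3)x^4 + 2x
D^2 f = (140/3)x^3 + 2
matching coefficients of g against c_0 f + c_1 Df + … from the top degree down determines the c_i
solution: c_0 = -2, c_1 = -1, c_2 = -3


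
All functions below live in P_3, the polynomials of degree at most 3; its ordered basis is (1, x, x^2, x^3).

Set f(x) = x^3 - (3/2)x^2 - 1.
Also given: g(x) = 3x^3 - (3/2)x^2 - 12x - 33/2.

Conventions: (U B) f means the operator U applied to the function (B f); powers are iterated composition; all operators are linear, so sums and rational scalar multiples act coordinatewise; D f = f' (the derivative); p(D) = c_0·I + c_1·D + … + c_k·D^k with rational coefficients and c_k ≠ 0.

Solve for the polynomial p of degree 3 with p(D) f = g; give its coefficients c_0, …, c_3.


p(D) = 3·I + D − (3/2)·D^2 − 3·D^3, i.e. c_0 = 3, c_1 = 1, c_2 = -3/2, c_3 = -3

D^0 f = x^3 - (3/2)x^2 - 1
D^1 f = 3x^2 - 3x
D^2 f = 6x - 3
D^3 f = 6
matching coefficients of g against c_0 f + c_1 Df + … from the top degree down determines the c_i
solution: c_0 = 3, c_1 = 1, c_2 = -3/2, c_3 = -3


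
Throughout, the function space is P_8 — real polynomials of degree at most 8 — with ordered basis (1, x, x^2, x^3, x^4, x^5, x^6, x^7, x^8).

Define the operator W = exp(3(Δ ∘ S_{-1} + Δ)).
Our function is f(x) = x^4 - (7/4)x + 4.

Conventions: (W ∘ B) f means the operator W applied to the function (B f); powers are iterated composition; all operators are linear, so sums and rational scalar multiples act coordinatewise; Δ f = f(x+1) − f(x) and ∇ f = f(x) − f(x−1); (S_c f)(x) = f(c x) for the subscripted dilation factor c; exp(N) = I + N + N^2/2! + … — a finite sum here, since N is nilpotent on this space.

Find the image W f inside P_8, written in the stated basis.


the image equals g(x) = x^4 + 24x^3 + 36x^2 + (953/4)x + 118

order-1 term: 24x^3 + 36x^2 + 24x + 6
order-2 term: 216x + 108
the series for exp(3(Δ ∘ S_{-1} + Δ)) f terminates at order 2
exp(3(Δ ∘ S_{-1} + Δ)) f = x^4 + 24x^3 + 36x^2 + (953/4)x + 118


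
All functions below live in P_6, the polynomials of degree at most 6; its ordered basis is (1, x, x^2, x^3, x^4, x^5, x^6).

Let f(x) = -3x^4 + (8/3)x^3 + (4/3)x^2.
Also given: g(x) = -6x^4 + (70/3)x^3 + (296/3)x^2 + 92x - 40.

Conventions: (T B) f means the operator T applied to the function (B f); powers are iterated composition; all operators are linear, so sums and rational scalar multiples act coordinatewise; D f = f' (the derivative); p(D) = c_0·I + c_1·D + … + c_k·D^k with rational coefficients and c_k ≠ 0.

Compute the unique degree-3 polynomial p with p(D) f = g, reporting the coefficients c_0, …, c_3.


D^0 f = -3x^4 + (8/3)x^3 + (4/3)x^2
D^1 f = -12x^3 + 8x^2 + (8/3)x
D^2 f = -36x^2 + 16x + 8/3
D^3 f = -72x + 16
matching coefficients of g against c_0 f + c_1 Df + … from the top degree down determines the c_i
solution: c_0 = 2, c_1 = -3/2, c_2 = -3, c_3 = -2

c_0 = 2, c_1 = -3/2, c_2 = -3, c_3 = -2


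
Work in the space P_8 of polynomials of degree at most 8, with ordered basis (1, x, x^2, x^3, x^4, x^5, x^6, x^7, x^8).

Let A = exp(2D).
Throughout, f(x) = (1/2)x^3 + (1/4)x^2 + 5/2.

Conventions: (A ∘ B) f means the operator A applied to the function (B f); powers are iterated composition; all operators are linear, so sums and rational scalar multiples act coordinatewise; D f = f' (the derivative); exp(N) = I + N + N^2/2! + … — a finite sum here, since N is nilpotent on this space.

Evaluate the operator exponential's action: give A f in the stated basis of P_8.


order-1 term: 3x^2 + x
order-2 term: 6x + 1
order-3 term: 4
the series for exp(2D) f terminates at order 3
exp(2D) f = (1/2)x^3 + (13/4)x^2 + 7x + 15/2

g(x) = (1/2)x^3 + (13/4)x^2 + 7x + 15/2


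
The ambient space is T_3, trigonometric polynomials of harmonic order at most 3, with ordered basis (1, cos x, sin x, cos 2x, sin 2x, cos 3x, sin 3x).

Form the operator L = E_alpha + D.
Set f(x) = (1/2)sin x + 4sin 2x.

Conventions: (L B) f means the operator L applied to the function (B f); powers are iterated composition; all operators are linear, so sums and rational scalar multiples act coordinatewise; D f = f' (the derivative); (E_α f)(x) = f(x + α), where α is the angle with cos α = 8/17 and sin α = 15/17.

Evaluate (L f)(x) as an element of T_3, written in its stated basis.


g(x) = (16/17)cos x + (4/17)sin x + (3272/289)cos 2x - (644/289)sin 2x

E_alpha f = (15/34)cos x + (4/17)sin x + (960/289)cos 2x - (644/289)sin 2x
D f = (1/2)cos x + 8cos 2x
(E_alpha + D) f = (16/17)cos x + (4/17)sin x + (3272/289)cos 2x - (644/289)sin 2x


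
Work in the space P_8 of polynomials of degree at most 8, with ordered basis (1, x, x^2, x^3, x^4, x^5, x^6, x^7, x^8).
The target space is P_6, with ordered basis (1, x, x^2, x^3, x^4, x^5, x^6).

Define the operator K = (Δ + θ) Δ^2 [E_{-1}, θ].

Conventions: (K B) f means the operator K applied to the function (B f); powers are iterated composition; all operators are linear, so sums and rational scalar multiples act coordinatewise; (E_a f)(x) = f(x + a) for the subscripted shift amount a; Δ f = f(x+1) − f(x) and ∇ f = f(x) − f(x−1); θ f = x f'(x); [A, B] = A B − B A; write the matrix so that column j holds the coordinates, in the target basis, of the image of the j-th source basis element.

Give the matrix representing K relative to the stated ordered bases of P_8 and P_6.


image of 1: 0
image of x: 0
image of x^2: 0
image of x^3: 0
image of x^4: -24x - 24
image of x^5: -120x^2 - 120x - 60
image of x^6: -360x^3 - 360x^2 - 420x - 180
image of x^7: -840x^4 - 840x^3 - 1680x^2 - 1260x - 420
image of x^8: -1680x^5 - 1680x^4 - 5040x^3 - 5040x^2 - 3472x - 1008
each image's coordinates form column j of the matrix

the matrix is [[0, 0, 0, 0, -24, -60, -180, -420, -1008]; [0, 0, 0, 0, -24, -120, -420, -1260, -3472]; [0, 0, 0, 0, 0, -120, -360, -1680, -5040]; [0, 0, 0, 0, 0, 0, -360, -840, -5040]; [0, 0, 0, 0, 0, 0, 0, -840, -1680]; [0, 0, 0, 0, 0, 0, 0, 0, -1680]; [0, 0, 0, 0, 0, 0, 0, 0, 0]] (rows listed top to bottom)


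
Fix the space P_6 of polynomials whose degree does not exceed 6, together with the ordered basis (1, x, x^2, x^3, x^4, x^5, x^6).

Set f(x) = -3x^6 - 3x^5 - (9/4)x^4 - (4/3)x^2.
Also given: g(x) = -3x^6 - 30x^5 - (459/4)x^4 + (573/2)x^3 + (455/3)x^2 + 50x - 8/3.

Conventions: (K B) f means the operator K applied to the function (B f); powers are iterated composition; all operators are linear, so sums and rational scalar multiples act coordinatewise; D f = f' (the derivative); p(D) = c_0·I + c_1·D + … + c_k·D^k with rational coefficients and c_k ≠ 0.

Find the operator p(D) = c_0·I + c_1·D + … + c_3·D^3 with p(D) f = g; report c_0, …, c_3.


p(D) = I + (3/2)·D + D^2 − D^3, i.e. c_0 = 1, c_1 = 3/2, c_2 = 1, c_3 = -1

D^0 f = -3x^6 - 3x^5 - (9/4)x^4 - (4/3)x^2
D^1 f = -18x^5 - 15x^4 - 9x^3 - (8/3)x
D^2 f = -90x^4 - 60x^3 - 27x^2 - 8/3
D^3 f = -360x^3 - 180x^2 - 54x
matching coefficients of g against c_0 f + c_1 Df + … from the top degree down determines the c_i
solution: c_0 = 1, c_1 = 3/2, c_2 = 1, c_3 = -1


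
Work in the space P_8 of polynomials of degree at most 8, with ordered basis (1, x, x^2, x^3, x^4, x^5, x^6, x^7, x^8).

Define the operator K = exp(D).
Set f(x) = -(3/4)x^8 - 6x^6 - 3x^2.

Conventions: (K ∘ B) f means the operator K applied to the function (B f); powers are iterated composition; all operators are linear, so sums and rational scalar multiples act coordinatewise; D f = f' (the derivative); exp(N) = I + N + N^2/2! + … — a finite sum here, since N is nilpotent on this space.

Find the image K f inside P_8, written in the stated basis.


the image equals g(x) = -(3/4)x^8 - 6x^7 - 27x^6 - 78x^5 - (285/2)x^4 - 162x^3 - 114x^2 - 48x - 39/4

order-1 term: -6x^7 - 36x^5 - 6x
order-2 term: -21x^6 - 90x^4 - 3
order-3 term: -42x^5 - 120x^3
order-4 term: -(105/2)x^4 - 90x^2
order-5 term: -42x^3 - 36x
order-6 term: -21x^2 - 6
order-7 term: -6x
order-8 term: -3/4
the series for exp(D) f terminates at order 8
exp(D) f = -(3/4)x^8 - 6x^7 - 27x^6 - 78x^5 - (285/2)x^4 - 162x^3 - 114x^2 - 48x - 39/4


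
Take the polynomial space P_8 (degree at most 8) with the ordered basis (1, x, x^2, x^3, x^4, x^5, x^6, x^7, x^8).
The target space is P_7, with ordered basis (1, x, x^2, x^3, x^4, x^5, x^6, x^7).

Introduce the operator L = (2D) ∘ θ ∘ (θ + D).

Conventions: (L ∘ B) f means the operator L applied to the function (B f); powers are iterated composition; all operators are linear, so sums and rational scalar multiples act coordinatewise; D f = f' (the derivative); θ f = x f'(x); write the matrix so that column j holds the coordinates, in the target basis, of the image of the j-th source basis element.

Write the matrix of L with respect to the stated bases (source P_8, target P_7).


image of 1: 0
image of x: 2
image of x^2: 16x + 4
image of x^3: 54x^2 + 24x
image of x^4: 128x^3 + 72x^2
image of x^5: 250x^4 + 160x^3
image of x^6: 432x^5 + 300x^4
image of x^7: 686x^6 + 504x^5
image of x^8: 1024x^7 + 784x^6
each image's coordinates form column j of the matrix

the matrix is [[0, 2, 4, 0, 0, 0, 0, 0, 0]; [0, 0, 16, 24, 0, 0, 0, 0, 0]; [0, 0, 0, 54, 72, 0, 0, 0, 0]; [0, 0, 0, 0, 128, 160, 0, 0, 0]; [0, 0, 0, 0, 0, 250, 300, 0, 0]; [0, 0, 0, 0, 0, 0, 432, 504, 0]; [0, 0, 0, 0, 0, 0, 0, 686, 784]; [0, 0, 0, 0, 0, 0, 0, 0, 1024]] (rows listed top to bottom)


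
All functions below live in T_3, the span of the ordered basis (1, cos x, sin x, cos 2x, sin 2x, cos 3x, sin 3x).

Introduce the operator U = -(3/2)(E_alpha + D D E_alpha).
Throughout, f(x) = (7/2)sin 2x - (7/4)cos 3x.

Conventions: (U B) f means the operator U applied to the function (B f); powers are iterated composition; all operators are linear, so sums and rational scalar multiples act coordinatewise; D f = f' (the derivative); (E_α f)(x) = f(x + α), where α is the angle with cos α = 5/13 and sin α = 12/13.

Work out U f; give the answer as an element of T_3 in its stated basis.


the result is g(x) = (1890/169)cos 2x - (7497/676)sin 2x + (42735/2197)cos 3x - (17388/2197)sin 3x

E_alpha f = (420/169)cos 2x - (833/338)sin 2x + (14245/8788)cos 3x - (1449/2197)sin 3x
E_alpha f = (420/169)cos 2x - (833/338)sin 2x + (14245/8788)cos 3x - (1449/2197)sin 3x
D E_alpha f = -(833/169)cos 2x - (840/169)sin 2x - (4347/2197)cos 3x - (42735/8788)sin 3x
D D E_alpha f = -(1680/169)cos 2x + (1666/169)sin 2x - (128205/8788)cos 3x + (13041/2197)sin 3x
(E_alpha + D D E_alpha) f = -(1260/169)cos 2x + (2499/338)sin 2x - (28490/2197)cos 3x + (11592/2197)sin 3x
(-(3/2)(E_alpha + D D E_alpha)) f = (1890/169)cos 2x - (7497/676)sin 2x + (42735/2197)cos 3x - (17388/2197)sin 3x


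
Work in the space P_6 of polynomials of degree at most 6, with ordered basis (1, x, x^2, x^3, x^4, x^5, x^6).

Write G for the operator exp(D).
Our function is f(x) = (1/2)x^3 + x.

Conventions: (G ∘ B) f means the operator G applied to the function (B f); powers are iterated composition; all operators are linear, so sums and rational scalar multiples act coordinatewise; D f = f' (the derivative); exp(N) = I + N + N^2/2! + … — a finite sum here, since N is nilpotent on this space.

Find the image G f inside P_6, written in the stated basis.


the result is g(x) = (1/2)x^3 + (3/2)x^2 + (5/2)x + 3/2

order-1 term: (3/2)x^2 + 1
order-2 term: (3/2)x
order-3 term: 1/2
the series for exp(D) f terminates at order 3
exp(D) f = (1/2)x^3 + (3/2)x^2 + (5/2)x + 3/2


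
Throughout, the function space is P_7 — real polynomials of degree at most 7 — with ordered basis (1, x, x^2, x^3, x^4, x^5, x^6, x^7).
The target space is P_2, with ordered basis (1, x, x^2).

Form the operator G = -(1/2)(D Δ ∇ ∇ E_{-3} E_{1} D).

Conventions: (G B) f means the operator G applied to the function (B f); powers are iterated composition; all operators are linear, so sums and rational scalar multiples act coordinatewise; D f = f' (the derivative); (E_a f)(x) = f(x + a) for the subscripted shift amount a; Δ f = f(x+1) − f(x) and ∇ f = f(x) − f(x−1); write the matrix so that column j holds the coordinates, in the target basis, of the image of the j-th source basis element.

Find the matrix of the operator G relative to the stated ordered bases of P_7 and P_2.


the matrix is [[0, 0, 0, 0, 0, -60, 900, -8190]; [0, 0, 0, 0, 0, 0, -360, 6300]; [0, 0, 0, 0, 0, 0, 0, -1260]] (rows listed top to bottom)

image of 1: 0
image of x: 0
image of x^2: 0
image of x^3: 0
image of x^4: 0
image of x^5: -60
image of x^6: -360x + 900
image of x^7: -1260x^2 + 6300x - 8190
each image's coordinates form column j of the matrix


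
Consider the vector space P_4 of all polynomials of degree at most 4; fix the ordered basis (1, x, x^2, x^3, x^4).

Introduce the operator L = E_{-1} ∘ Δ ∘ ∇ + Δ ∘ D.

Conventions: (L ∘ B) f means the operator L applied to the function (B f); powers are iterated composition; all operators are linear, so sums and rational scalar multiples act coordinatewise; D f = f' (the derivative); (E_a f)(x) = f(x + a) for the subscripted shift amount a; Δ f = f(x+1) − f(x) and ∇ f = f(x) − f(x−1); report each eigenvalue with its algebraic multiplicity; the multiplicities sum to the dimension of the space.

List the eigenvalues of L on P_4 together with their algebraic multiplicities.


λ = 0 (multiplicity 5)

image of 1: 0
image of x: 0
image of x^2: 4
image of x^3: 12x - 3
image of x^4: 24x^2 - 12x + 18
the matrix is upper triangular; its diagonal is (0, 0, 0, 0, 0)
for a triangular matrix the eigenvalues are the diagonal entries, with algebraic multiplicity their repetition count


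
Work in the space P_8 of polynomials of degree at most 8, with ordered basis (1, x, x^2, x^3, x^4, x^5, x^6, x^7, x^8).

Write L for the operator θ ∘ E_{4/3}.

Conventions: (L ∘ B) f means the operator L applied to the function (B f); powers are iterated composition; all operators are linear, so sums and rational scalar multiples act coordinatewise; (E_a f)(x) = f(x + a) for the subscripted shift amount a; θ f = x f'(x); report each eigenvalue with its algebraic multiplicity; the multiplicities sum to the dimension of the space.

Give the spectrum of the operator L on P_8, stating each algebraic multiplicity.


λ = 0 (multiplicity 1), λ = 1 (multiplicity 1), λ = 2 (multiplicity 1), λ = 3 (multiplicity 1), λ = 4 (multiplicity 1), λ = 5 (multiplicity 1), λ = 6 (multiplicity 1), λ = 7 (multiplicity 1), λ = 8 (multiplicity 1)

image of 1: 0
image of x: x
image of x^2: 2x^2 + (8/3)x
image of x^3: 3x^3 + 8x^2 + (16/3)x
image of x^4: 4x^4 + 16x^3 + (64/3)x^2 + (256/27)x
image of x^5: 5x^5 + (80/3)x^4 + (160/3)x^3 + (1280/27)x^2 + (1280/81)x
image of x^6: 6x^6 + 40x^5 + (320/3)x^4 + (1280/9)x^3 + (2560/27)x^2 + (2048/81)x
image of x^7: 7x^7 + 56x^6 + (560/3)x^5 + (8960/27)x^4 + (8960/27)x^3 + (14336/81)x^2 + (28672/729)x
image of x^8: 8x^8 + (224/3)x^7 + (896/3)x^6 + (17920/27)x^5 + (71680/81)x^4 + (57344/81)x^3 + (229376/729)x^2 + (131072/2187)x
the matrix is upper triangular; its diagonal is (0, 1, 2, 3, 4, 5, 6, 7, 8)
for a triangular matrix the eigenvalues are the diagonal entries, with algebraic multiplicity their repetition count


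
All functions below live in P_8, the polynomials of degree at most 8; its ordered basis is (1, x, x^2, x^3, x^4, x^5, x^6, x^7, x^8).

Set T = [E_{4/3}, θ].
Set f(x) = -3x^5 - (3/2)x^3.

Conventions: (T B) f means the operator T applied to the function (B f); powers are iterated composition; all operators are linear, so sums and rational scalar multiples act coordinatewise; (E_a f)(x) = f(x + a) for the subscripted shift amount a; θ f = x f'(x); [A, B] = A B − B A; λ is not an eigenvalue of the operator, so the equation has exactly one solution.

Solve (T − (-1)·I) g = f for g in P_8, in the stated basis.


write g with unknown coordinates in the stated basis and equate coefficients in (T − (-1)·I) g = f
solving from the highest basis element down gives g = -3x^5 + 20x^4 - (3/2)x^3 - (622/3)x^2 + (5120/27)x + 24736/81
check: T g = -20x^4 + (622/3)x^2 - (5120/27)x - 24736/81
so T g − (-1)·g = -3x^5 - (3/2)x^3 = f ✓

the image equals g(x) = -3x^5 + 20x^4 - (3/2)x^3 - (622/3)x^2 + (5120/27)x + 24736/81


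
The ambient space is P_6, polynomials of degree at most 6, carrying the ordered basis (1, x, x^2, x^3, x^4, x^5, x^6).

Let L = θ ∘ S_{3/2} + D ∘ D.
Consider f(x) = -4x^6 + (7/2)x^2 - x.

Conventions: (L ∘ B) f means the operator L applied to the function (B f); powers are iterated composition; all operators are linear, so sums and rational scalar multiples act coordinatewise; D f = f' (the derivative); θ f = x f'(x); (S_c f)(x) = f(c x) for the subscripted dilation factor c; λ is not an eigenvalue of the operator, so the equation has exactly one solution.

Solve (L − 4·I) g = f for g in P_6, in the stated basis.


the result is g(x) = -(128/2059)x^6 + (3072/26767)x^4 + (113641/26767)x^2 + (2/5)x + 113641/53534

write g with unknown coordinates in the stated basis and equate coefficients in (L − 4·I) g = f
solving from the highest basis element down gives g = -(128/2059)x^6 + (3072/26767)x^4 + (113641/26767)x^2 + (2/5)x + 113641/53534
check: L g = -(8748/2059)x^6 + (12288/26767)x^4 + (1096497/53534)x^2 + (3/5)x + 227282/26767
so L g − 4·g = -4x^6 + (7/2)x^2 - x = f ✓


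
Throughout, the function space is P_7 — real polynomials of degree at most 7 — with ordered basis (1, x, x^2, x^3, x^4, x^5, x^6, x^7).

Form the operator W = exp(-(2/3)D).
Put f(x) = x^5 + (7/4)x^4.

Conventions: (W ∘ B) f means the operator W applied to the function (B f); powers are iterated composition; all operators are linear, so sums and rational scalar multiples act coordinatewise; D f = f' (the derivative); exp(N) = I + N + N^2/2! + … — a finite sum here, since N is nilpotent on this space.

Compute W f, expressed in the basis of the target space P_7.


order-1 term: -(10/3)x^4 - (14/3)x^3
order-2 term: (40/9)x^3 + (14/3)x^2
order-3 term: -(80/27)x^2 - (56/27)x
order-4 term: (80/81)x + 28/81
order-5 term: -32/243
the series for exp(-(2/3)D) f terminates at order 5
exp(-(2/3)D) f = x^5 - (19/12)x^4 - (2/9)x^3 + (46/27)x^2 - (88/81)x + 52/243

g(x) = x^5 - (19/12)x^4 - (2/9)x^3 + (46/27)x^2 - (88/81)x + 52/243


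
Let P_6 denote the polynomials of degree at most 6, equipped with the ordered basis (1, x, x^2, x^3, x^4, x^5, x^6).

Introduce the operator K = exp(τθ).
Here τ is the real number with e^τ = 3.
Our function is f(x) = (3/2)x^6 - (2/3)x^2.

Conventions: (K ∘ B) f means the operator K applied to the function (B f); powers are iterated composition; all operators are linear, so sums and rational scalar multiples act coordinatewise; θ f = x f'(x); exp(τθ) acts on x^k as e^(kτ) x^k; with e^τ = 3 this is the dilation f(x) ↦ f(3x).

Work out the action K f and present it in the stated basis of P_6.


exp(τθ) x^k = e^(kτ) x^k; with e^τ = 3 this sends x^k to 3^k x^k
x^2 ↦ 9 x^2
x^6 ↦ 729 x^6
applying this coordinatewise to f: exp(τθ) f = (2187/2)x^6 - 6x^2

the result is g(x) = (2187/2)x^6 - 6x^2


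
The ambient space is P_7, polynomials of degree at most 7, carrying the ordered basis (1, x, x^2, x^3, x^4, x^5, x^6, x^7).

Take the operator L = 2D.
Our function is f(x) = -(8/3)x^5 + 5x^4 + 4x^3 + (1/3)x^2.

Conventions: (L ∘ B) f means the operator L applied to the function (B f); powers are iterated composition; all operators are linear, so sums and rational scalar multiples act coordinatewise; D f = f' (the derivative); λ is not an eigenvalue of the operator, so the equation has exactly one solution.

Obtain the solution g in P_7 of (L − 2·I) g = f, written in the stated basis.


write g with unknown coordinates in the stated basis and equate coefficients in (L − 2·I) g = f
solving from the highest basis element down gives g = (4/3)x^5 + (25/6)x^4 + (44/3)x^3 + (263/6)x^2 + (263/3)x + 263/3
check: L g = (40/3)x^4 + (100/3)x^3 + 88x^2 + (526/3)x + 526/3
so L g − 2·g = -(8/3)x^5 + 5x^4 + 4x^3 + (1/3)x^2 = f ✓

g(x) = (4/3)x^5 + (25/6)x^4 + (44/3)x^3 + (263/6)x^2 + (263/3)x + 263/3


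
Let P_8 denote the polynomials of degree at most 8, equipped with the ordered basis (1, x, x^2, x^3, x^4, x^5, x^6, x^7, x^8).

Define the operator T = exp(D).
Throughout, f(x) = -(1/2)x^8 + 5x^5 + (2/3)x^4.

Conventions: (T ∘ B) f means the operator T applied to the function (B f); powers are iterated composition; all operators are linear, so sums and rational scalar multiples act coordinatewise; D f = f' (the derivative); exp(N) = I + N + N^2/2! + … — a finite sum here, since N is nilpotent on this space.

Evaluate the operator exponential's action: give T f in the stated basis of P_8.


order-1 term: -4x^7 + 25x^4 + (8/3)x^3
order-2 term: -14x^6 + 50x^3 + 4x^2
order-3 term: -28x^5 + 50x^2 + (8/3)x
order-4 term: -35x^4 + 25x + 2/3
order-5 term: -28x^3 + 5
order-6 term: -14x^2
order-7 term: -4x
order-8 term: -1/2
the series for exp(D) f terminates at order 8
exp(D) f = -(1/2)x^8 - 4x^7 - 14x^6 - 23x^5 - (28/3)x^4 + (74/3)x^3 + 40x^2 + (71/3)x + 31/6

the image equals g(x) = -(1/2)x^8 - 4x^7 - 14x^6 - 23x^5 - (28/3)x^4 + (74/3)x^3 + 40x^2 + (71/3)x + 31/6


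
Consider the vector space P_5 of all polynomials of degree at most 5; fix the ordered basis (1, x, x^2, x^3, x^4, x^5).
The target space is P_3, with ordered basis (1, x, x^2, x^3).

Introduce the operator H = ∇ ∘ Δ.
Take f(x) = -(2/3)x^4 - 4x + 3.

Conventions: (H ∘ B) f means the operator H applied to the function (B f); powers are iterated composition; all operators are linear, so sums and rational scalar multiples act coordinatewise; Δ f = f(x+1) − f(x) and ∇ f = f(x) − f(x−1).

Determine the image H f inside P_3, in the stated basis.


Δ f = -(8/3)x^3 - 4x^2 - (8/3)x - 14/3
∇ Δ f = -8x^2 - 4/3

the image equals g(x) = -8x^2 - 4/3


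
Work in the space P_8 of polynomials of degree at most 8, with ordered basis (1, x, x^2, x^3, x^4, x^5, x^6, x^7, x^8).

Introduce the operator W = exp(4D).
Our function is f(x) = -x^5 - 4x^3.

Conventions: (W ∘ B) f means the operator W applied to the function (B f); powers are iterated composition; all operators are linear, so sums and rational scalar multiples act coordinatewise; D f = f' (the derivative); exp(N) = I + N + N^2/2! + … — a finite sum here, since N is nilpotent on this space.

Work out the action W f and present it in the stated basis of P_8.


order-1 term: -20x^4 - 48x^2
order-2 term: -160x^3 - 192x
order-3 term: -640x^2 - 256
order-4 term: -1280x
order-5 term: -1024
the series for exp(4D) f terminates at order 5
exp(4D) f = -x^5 - 20x^4 - 164x^3 - 688x^2 - 1472x - 1280

the image equals g(x) = -x^5 - 20x^4 - 164x^3 - 688x^2 - 1472x - 1280


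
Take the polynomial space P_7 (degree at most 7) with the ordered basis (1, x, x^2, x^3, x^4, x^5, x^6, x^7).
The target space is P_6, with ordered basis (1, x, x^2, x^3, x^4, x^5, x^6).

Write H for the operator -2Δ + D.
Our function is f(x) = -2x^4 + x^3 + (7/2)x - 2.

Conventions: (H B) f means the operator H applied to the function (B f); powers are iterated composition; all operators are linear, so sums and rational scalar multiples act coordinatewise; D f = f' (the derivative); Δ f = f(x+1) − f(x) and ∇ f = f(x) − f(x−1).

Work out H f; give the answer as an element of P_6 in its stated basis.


g(x) = 8x^3 + 21x^2 + 10x - 3/2

Δ f = -8x^3 - 9x^2 - 5x + 5/2
(-2Δ) f = 16x^3 + 18x^2 + 10x - 5
D f = -8x^3 + 3x^2 + 7/2
(-2Δ + D) f = 8x^3 + 21x^2 + 10x - 3/2


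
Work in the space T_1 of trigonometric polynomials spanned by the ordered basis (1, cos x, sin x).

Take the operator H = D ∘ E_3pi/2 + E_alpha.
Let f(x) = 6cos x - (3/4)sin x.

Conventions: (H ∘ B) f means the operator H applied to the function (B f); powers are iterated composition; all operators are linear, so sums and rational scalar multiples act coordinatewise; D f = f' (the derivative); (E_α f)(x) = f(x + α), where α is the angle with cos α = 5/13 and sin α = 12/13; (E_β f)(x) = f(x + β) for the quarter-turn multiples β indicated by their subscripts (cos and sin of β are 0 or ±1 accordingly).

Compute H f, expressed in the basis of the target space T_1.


E_3pi/2 f = (3/4)cos x + 6sin x
D E_3pi/2 f = 6cos x - (3/4)sin x
E_alpha f = (21/13)cos x - (303/52)sin x
(D ∘ E_3pi/2 + E_alpha) f = (99/13)cos x - (171/26)sin x

the result is g(x) = (99/13)cos x - (171/26)sin x


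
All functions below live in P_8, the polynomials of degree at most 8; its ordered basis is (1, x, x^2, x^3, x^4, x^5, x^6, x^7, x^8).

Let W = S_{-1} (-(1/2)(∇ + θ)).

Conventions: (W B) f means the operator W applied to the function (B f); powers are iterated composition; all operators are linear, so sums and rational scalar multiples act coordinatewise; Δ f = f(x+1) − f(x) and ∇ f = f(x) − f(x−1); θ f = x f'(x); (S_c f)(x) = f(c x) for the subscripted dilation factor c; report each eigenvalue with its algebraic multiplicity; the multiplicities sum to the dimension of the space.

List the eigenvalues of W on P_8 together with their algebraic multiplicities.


λ = -4 (multiplicity 1), λ = -3 (multiplicity 1), λ = -2 (multiplicity 1), λ = -1 (multiplicity 1), λ = 0 (multiplicity 1), λ = 1/2 (multiplicity 1), λ = 3/2 (multiplicity 1), λ = 5/2 (multiplicity 1), λ = 7/2 (multiplicity 1)

image of 1: 0
image of x: (1/2)x - 1/2
image of x^2: -x^2 + x + 1/2
image of x^3: (3/2)x^3 - (3/2)x^2 - (3/2)x - 1/2
image of x^4: -2x^4 + 2x^3 + 3x^2 + 2x + 1/2
image of x^5: (5/2)x^5 - (5/2)x^4 - 5x^3 - 5x^2 - (5/2)x - 1/2
image of x^6: -3x^6 + 3x^5 + (15/2)x^4 + 10x^3 + (15/2)x^2 + 3x + 1/2
image of x^7: (7/2)x^7 - (7/2)x^6 - (21/2)x^5 - (35/2)x^4 - (35/2)x^3 - (21/2)x^2 - (7/2)x - 1/2
image of x^8: -4x^8 + 4x^7 + 14x^6 + 28x^5 + 35x^4 + 28x^3 + 14x^2 + 4x + 1/2
the matrix is upper triangular; its diagonal is (0, 1/2, -1, 3/2, -2, 5/2, -3, 7/2, -4)
for a triangular matrix the eigenvalues are the diagonal entries, with algebraic multiplicity their repetition count


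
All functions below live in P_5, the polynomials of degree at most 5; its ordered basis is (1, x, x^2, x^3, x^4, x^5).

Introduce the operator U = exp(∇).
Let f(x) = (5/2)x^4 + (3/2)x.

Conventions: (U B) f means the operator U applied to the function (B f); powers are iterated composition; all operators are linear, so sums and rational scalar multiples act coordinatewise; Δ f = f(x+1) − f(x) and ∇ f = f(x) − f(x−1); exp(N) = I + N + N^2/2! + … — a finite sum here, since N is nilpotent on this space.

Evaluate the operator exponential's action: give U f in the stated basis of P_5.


the image equals g(x) = (5/2)x^4 + 10x^3 - (17/2)x + 4

order-1 term: 10x^3 - 15x^2 + 10x - 1
order-2 term: 15x^2 - 30x + 35/2
order-3 term: 10x - 15
order-4 term: 5/2
the series for exp(∇) f terminates at order 4
exp(∇) f = (5/2)x^4 + 10x^3 - (17/2)x + 4


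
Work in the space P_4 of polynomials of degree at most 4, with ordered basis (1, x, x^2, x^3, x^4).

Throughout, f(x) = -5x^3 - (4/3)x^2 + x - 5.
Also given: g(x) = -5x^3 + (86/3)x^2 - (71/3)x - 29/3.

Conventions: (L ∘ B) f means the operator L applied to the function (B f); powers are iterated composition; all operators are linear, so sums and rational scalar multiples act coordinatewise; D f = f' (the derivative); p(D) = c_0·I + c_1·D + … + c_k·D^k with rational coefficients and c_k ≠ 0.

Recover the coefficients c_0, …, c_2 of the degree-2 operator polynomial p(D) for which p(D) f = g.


p(D) = I − 2·D + D^2, i.e. c_0 = 1, c_1 = -2, c_2 = 1

D^0 f = -5x^3 - (4/3)x^2 + x - 5
D^1 f = -15x^2 - (8/3)x + 1
D^2 f = -30x - 8/3
matching coefficients of g against c_0 f + c_1 Df + … from the top degree down determines the c_i
solution: c_0 = 1, c_1 = -2, c_2 = 1


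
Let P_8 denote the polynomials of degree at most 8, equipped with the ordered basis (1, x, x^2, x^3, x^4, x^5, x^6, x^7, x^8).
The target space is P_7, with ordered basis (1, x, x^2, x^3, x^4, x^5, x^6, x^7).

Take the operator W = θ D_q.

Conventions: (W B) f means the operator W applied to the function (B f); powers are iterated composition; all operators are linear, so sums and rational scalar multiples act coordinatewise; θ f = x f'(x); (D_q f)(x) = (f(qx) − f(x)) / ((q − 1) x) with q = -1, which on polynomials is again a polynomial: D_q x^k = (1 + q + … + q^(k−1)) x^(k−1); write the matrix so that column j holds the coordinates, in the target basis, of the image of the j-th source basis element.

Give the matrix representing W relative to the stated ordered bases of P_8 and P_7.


image of 1: 0
image of x: 0
image of x^2: 0
image of x^3: 2x^2
image of x^4: 0
image of x^5: 4x^4
image of x^6: 0
image of x^7: 6x^6
image of x^8: 0
each image's coordinates form column j of the matrix

the matrix is [[0, 0, 0, 0, 0, 0, 0, 0, 0]; [0, 0, 0, 0, 0, 0, 0, 0, 0]; [0, 0, 0, 2, 0, 0, 0, 0, 0]; [0, 0, 0, 0, 0, 0, 0, 0, 0]; [0, 0, 0, 0, 0, 4, 0, 0, 0]; [0, 0, 0, 0, 0, 0, 0, 0, 0]; [0, 0, 0, 0, 0, 0, 0, 6, 0]; [0, 0, 0, 0, 0, 0, 0, 0, 0]] (rows listed top to bottom)


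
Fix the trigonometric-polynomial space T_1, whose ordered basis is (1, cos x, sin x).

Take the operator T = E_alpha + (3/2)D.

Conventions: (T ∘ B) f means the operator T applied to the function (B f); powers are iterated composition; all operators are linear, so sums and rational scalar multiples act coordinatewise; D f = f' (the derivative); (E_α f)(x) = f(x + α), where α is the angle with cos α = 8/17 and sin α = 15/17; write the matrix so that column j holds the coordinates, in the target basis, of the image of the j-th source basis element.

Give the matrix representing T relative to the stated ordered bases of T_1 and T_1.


the matrix is [[1, 0, 0]; [0, 8/17, 81/34]; [0, -81/34, 8/17]] (rows listed top to bottom)

image of 1: 1
image of cos x: (8/17)cos x - (81/34)sin x
image of sin x: (81/34)cos x + (8/17)sin x
each image's coordinates form column j of the matrix


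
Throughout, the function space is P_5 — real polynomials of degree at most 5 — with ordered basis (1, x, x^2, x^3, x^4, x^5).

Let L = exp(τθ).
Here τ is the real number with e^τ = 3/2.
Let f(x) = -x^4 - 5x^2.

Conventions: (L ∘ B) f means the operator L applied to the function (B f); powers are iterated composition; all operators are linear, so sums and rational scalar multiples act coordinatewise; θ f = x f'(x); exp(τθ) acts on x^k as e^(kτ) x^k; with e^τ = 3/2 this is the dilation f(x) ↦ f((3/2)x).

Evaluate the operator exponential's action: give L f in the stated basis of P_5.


exp(τθ) x^k = e^(kτ) x^k; with e^τ = 3/2 this sends x^k to (3/2)^k x^k
x^2 ↦ 9/4 x^2
x^4 ↦ 81/16 x^4
applying this coordinatewise to f: exp(τθ) f = -(81/16)x^4 - (45/4)x^2

g(x) = -(81/16)x^4 - (45/4)x^2


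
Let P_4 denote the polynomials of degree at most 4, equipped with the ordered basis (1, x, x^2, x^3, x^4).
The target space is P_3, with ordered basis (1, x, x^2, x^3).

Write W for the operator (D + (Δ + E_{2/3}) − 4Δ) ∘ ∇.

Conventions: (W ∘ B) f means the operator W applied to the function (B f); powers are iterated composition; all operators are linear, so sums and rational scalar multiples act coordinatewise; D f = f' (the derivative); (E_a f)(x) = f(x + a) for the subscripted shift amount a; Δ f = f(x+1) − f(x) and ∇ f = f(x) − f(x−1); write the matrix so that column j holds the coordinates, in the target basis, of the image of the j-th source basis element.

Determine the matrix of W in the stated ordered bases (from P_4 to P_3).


the matrix is [[0, 1, -11/3, -8/3, -49/27]; [0, 0, 2, -11, -32/3]; [0, 0, 0, 3, -22]; [0, 0, 0, 0, 4]] (rows listed top to bottom)

image of 1: 0
image of x: 1
image of x^2: 2x - 11/3
image of x^3: 3x^2 - 11x - 8/3
image of x^4: 4x^3 - 22x^2 - (32/3)x - 49/27
each image's coordinates form column j of the matrix
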